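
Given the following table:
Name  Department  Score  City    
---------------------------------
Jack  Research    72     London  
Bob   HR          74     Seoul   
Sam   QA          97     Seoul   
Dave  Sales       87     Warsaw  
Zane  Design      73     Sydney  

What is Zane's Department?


Row 5: Zane
Department = Design

ANSWER: Design


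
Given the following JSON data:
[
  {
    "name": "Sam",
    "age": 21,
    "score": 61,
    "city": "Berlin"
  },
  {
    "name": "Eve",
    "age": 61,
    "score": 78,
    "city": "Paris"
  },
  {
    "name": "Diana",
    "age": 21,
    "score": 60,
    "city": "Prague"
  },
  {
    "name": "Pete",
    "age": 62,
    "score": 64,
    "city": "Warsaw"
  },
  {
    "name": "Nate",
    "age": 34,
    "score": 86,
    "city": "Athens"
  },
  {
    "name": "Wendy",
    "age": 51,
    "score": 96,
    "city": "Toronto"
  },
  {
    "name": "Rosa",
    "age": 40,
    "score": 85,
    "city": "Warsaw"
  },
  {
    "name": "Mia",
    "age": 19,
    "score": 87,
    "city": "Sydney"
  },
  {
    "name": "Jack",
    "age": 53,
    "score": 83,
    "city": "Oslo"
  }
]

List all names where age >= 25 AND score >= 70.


Checking both conditions:
  Sam (age=21, score=61) -> no
  Eve (age=61, score=78) -> YES
  Diana (age=21, score=60) -> no
  Pete (age=62, score=64) -> no
  Nate (age=34, score=86) -> YES
  Wendy (age=51, score=96) -> YES
  Rosa (age=40, score=85) -> YES
  Mia (age=19, score=87) -> no
  Jack (age=53, score=83) -> YES


ANSWER: Eve, Nate, Wendy, Rosa, Jack


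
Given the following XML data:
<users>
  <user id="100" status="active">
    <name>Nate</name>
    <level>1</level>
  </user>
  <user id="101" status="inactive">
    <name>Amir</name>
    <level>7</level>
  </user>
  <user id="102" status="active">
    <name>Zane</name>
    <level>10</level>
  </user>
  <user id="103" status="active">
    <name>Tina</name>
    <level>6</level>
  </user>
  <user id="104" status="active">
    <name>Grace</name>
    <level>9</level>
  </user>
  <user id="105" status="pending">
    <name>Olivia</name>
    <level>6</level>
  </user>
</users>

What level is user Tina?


Finding user: Tina
<level>6</level>

ANSWER: 6


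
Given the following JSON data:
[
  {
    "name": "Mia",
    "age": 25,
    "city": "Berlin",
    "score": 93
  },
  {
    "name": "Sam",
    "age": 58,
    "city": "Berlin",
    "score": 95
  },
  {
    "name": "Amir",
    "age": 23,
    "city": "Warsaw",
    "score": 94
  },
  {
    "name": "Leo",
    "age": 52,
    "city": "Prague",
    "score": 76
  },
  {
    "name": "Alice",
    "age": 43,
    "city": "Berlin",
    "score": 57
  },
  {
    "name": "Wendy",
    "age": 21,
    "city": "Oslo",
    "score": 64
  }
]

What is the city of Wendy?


Looking up record where name = Wendy
Record index: 5
Field 'city' = Oslo

ANSWER: Oslo


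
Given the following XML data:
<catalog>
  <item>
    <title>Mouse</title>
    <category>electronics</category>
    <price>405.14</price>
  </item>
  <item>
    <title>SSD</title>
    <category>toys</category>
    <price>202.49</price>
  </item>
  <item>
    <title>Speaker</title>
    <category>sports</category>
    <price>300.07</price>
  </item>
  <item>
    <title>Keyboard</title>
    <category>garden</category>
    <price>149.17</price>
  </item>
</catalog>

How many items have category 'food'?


Scanning <item> elements for <category>food</category>:
Count: 0

ANSWER: 0


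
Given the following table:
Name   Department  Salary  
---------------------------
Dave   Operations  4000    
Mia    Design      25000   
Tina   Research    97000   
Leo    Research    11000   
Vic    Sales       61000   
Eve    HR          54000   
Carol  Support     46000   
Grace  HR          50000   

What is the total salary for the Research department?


Research department members:
  Tina: 97000
  Leo: 11000
Total = 97000 + 11000 = 108000

ANSWER: 108000


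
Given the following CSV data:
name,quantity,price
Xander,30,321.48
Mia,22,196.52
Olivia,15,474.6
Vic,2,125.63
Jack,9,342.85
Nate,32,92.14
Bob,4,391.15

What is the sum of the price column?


Values in 'price' column:
  Row 1: 321.48
  Row 2: 196.52
  Row 3: 474.6
  Row 4: 125.63
  Row 5: 342.85
  Row 6: 92.14
  Row 7: 391.15
Sum = 321.48 + 196.52 + 474.6 + 125.63 + 342.85 + 92.14 + 391.15 = 1944.37

ANSWER: 1944.37


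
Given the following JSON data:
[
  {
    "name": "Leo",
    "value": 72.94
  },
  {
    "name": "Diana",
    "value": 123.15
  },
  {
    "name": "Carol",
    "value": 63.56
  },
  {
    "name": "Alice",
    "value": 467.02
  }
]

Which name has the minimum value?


Comparing values:
  Leo: 72.94
  Diana: 123.15
  Carol: 63.56
  Alice: 467.02
Minimum: Carol (63.56)

ANSWER: Carol


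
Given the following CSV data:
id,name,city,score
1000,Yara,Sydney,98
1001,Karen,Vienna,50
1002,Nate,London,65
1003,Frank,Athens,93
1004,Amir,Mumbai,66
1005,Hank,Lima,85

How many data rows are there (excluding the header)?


Counting rows (excluding header):
Header: id,name,city,score
Data rows: 6

ANSWER: 6


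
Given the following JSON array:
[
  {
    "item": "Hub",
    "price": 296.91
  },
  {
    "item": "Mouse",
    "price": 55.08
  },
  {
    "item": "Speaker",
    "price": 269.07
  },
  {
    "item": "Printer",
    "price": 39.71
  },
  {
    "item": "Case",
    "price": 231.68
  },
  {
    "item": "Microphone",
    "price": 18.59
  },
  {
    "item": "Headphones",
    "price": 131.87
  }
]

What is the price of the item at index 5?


Array index 5 -> Microphone
price = 18.59

ANSWER: 18.59


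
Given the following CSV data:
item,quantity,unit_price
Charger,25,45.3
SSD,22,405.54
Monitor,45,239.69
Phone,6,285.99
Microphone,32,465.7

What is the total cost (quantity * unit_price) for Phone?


Row: Phone
quantity = 6
unit_price = 285.99
total = 6 * 285.99 = 1715.94

ANSWER: 1715.94


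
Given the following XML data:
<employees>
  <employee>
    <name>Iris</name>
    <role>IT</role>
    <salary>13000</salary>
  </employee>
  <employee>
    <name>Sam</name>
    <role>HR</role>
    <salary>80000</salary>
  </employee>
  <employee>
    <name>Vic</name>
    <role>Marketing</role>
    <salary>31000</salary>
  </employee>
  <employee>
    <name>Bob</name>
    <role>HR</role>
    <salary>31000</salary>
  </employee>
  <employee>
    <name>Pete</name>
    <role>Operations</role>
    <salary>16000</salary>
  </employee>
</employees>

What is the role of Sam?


Searching for <employee> with <name>Sam</name>
Found at position 2
<role>HR</role>

ANSWER: HR


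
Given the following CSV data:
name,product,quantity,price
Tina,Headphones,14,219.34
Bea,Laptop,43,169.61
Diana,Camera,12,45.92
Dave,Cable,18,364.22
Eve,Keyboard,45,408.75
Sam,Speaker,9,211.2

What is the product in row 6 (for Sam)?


Row 6: Sam
Column 'product' = Speaker

ANSWER: Speaker


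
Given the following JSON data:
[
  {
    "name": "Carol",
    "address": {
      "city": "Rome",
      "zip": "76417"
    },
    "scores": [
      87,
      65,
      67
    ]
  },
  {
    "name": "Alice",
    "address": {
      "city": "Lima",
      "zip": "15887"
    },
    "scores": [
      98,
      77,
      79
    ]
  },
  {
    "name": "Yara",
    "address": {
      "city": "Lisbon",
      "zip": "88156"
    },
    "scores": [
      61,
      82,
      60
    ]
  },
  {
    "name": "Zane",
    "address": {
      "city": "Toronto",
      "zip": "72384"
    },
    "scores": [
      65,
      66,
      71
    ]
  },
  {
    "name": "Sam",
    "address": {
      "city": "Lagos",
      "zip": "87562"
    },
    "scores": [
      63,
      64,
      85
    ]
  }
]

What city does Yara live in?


Path: records[2].address.city
Value: Lisbon

ANSWER: Lisbon


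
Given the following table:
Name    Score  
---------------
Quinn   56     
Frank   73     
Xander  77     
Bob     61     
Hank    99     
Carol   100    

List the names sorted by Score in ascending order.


Sorting by Score (ascending):
  Quinn: 56
  Bob: 61
  Frank: 73
  Xander: 77
  Hank: 99
  Carol: 100


ANSWER: Quinn, Bob, Frank, Xander, Hank, Carol


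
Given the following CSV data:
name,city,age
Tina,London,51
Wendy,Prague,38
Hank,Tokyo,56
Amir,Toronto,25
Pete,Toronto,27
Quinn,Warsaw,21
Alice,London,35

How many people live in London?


Scanning city column for 'London':
  Row 1: Tina -> MATCH
  Row 7: Alice -> MATCH
Total matches: 2

ANSWER: 2


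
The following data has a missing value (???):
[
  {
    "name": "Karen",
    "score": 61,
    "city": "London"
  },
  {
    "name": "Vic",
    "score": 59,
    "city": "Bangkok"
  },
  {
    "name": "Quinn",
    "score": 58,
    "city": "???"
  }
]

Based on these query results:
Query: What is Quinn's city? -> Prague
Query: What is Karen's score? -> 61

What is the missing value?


The missing value is Quinn's city
From query: Quinn's city = Prague

ANSWER: Prague


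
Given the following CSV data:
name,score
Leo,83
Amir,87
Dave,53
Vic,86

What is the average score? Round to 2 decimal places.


Scores: 83, 87, 53, 86
Sum = 309
Count = 4
Average = 309 / 4 = 77.25

ANSWER: 77.25


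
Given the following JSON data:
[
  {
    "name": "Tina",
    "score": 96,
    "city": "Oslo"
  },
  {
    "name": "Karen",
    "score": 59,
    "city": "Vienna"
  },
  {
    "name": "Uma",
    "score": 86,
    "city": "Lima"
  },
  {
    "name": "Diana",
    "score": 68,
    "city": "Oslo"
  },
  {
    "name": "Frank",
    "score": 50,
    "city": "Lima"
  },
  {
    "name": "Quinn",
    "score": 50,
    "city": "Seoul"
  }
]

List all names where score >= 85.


Filtering records where score >= 85:
  Tina (score=96) -> YES
  Karen (score=59) -> no
  Uma (score=86) -> YES
  Diana (score=68) -> no
  Frank (score=50) -> no
  Quinn (score=50) -> no


ANSWER: Tina, Uma


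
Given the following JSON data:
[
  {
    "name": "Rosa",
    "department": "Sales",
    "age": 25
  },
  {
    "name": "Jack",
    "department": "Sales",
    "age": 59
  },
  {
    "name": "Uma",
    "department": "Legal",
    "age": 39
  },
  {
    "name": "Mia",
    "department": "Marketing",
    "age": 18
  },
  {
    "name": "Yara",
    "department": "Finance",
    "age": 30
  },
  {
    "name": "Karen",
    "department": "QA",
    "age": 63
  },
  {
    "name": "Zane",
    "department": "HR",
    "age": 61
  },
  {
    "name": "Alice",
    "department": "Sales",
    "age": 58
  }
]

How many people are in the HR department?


Scanning records for department = HR
  Record 6: Zane
Count: 1

ANSWER: 1


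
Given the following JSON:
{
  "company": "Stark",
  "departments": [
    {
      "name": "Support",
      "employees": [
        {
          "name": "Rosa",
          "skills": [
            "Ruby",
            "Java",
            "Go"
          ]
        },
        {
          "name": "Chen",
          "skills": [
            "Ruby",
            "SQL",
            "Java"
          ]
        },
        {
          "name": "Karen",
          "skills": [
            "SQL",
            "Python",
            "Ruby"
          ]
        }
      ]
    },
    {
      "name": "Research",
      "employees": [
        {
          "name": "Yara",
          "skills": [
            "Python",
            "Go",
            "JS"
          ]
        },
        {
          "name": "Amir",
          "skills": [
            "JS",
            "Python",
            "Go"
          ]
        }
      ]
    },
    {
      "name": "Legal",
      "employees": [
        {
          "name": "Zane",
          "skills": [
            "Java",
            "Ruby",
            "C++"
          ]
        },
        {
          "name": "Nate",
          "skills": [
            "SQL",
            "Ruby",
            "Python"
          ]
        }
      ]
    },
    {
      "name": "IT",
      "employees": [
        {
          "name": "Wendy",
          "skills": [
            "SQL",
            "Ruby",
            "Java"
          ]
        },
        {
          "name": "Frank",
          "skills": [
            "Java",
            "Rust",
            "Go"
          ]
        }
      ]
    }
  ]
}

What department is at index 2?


Path: departments[2].name
Value: Legal

ANSWER: Legal


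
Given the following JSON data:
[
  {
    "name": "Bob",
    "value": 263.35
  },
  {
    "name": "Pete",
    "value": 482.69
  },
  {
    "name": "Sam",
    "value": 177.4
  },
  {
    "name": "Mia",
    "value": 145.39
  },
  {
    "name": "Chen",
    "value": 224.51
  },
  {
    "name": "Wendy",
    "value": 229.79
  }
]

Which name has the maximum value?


Comparing values:
  Bob: 263.35
  Pete: 482.69
  Sam: 177.4
  Mia: 145.39
  Chen: 224.51
  Wendy: 229.79
Maximum: Pete (482.69)

ANSWER: Pete


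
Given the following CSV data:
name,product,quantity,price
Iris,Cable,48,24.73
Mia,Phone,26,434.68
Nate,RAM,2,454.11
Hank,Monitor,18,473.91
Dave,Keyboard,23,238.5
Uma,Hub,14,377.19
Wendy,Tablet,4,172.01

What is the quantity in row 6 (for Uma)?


Row 6: Uma
Column 'quantity' = 14

ANSWER: 14


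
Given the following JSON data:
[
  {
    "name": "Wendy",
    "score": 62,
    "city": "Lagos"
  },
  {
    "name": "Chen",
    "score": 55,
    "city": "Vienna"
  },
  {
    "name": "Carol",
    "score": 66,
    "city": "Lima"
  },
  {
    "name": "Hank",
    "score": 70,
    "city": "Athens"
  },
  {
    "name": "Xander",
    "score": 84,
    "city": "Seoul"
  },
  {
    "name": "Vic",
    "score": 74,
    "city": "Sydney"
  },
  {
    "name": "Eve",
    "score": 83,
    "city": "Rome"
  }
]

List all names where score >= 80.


Filtering records where score >= 80:
  Wendy (score=62) -> no
  Chen (score=55) -> no
  Carol (score=66) -> no
  Hank (score=70) -> no
  Xander (score=84) -> YES
  Vic (score=74) -> no
  Eve (score=83) -> YES


ANSWER: Xander, Eve


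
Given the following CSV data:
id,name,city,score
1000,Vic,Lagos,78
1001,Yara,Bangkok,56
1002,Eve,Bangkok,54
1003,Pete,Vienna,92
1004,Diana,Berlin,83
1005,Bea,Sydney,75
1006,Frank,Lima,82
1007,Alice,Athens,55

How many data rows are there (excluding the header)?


Counting rows (excluding header):
Header: id,name,city,score
Data rows: 8

ANSWER: 8


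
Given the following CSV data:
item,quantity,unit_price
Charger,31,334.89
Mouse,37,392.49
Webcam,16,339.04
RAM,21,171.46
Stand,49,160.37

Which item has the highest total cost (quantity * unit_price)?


Computing row totals:
  Charger: 10381.59
  Mouse: 14522.13
  Webcam: 5424.64
  RAM: 3600.66
  Stand: 7858.13
Maximum: Mouse (14522.13)

ANSWER: Mouse


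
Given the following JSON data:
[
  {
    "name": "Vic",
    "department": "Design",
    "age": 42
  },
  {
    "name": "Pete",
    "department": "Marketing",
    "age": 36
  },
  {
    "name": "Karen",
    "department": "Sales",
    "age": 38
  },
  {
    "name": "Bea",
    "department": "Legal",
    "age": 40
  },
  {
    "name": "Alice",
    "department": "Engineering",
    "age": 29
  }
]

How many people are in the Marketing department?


Scanning records for department = Marketing
  Record 1: Pete
Count: 1

ANSWER: 1


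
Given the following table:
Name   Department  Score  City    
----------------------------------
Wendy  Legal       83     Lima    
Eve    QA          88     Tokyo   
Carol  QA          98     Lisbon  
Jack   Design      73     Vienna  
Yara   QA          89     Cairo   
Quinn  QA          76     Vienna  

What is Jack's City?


Row 4: Jack
City = Vienna

ANSWER: Vienna


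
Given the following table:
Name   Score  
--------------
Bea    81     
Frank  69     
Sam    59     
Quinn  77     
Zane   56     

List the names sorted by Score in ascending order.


Sorting by Score (ascending):
  Zane: 56
  Sam: 59
  Frank: 69
  Quinn: 77
  Bea: 81


ANSWER: Zane, Sam, Frank, Quinn, Bea


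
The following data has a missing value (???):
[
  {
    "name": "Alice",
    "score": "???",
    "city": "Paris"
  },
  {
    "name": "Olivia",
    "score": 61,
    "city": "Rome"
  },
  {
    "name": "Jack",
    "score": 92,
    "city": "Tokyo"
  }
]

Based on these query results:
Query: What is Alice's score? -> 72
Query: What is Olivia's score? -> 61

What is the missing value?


The missing value is Alice's score
From query: Alice's score = 72

ANSWER: 72


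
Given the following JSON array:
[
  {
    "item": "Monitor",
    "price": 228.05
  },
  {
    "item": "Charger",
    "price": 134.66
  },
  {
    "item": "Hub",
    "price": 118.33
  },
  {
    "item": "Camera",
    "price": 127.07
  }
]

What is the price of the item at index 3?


Array index 3 -> Camera
price = 127.07

ANSWER: 127.07


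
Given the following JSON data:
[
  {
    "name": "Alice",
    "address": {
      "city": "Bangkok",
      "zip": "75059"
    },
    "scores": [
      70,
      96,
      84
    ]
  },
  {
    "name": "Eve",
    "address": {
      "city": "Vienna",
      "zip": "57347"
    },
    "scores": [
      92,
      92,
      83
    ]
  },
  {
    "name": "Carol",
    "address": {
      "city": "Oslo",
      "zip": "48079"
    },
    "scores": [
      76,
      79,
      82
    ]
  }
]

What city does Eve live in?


Path: records[1].address.city
Value: Vienna

ANSWER: Vienna


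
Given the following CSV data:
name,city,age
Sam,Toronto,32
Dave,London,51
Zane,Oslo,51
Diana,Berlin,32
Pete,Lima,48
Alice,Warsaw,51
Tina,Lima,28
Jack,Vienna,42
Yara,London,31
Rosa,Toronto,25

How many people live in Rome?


Scanning city column for 'Rome':
Total matches: 0

ANSWER: 0


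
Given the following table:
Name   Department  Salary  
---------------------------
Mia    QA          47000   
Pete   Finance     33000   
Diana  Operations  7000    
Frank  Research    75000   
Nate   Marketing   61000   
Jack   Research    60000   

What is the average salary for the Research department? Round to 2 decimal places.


Research department members:
  Frank: 75000
  Jack: 60000
Sum = 135000
Count = 2
Average = 135000 / 2 = 67500.00

ANSWER: 67500.00


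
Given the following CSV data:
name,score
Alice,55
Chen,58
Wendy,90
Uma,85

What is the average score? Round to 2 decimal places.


Scores: 55, 58, 90, 85
Sum = 288
Count = 4
Average = 288 / 4 = 72.00

ANSWER: 72.00


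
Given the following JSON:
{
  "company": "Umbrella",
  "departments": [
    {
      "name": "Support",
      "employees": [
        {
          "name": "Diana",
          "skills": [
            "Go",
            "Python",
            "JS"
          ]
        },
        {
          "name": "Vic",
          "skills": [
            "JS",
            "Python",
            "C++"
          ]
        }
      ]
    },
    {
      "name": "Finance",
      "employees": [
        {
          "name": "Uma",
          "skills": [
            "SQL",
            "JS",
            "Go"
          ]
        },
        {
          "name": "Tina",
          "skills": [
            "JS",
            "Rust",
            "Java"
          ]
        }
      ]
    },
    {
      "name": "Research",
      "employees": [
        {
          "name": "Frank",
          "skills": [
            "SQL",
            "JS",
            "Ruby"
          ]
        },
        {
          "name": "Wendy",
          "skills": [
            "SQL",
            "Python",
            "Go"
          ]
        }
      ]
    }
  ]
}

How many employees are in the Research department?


Path: departments[2].employees
Count: 2

ANSWER: 2


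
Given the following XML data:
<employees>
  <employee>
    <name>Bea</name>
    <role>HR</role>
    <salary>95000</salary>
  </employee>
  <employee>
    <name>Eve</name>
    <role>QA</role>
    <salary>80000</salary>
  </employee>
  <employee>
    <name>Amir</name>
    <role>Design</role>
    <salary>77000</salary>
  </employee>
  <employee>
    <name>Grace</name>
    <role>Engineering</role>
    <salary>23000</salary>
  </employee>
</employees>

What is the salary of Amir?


Searching for <employee> with <name>Amir</name>
Found at position 3
<salary>77000</salary>

ANSWER: 77000


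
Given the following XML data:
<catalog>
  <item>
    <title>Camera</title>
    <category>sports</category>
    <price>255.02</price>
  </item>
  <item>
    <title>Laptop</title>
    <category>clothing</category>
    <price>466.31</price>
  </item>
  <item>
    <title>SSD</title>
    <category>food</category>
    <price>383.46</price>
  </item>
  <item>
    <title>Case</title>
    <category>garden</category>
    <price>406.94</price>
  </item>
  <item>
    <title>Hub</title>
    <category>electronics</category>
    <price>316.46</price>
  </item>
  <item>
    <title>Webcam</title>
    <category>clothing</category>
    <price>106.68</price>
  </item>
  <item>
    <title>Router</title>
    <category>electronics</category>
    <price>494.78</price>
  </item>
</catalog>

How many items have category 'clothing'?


Scanning <item> elements for <category>clothing</category>:
  Item 2: Laptop -> MATCH
  Item 6: Webcam -> MATCH
Count: 2

ANSWER: 2


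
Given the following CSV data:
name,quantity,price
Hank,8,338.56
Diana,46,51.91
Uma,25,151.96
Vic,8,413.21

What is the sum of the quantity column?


Values in 'quantity' column:
  Row 1: 8
  Row 2: 46
  Row 3: 25
  Row 4: 8
Sum = 8 + 46 + 25 + 8 = 87

ANSWER: 87


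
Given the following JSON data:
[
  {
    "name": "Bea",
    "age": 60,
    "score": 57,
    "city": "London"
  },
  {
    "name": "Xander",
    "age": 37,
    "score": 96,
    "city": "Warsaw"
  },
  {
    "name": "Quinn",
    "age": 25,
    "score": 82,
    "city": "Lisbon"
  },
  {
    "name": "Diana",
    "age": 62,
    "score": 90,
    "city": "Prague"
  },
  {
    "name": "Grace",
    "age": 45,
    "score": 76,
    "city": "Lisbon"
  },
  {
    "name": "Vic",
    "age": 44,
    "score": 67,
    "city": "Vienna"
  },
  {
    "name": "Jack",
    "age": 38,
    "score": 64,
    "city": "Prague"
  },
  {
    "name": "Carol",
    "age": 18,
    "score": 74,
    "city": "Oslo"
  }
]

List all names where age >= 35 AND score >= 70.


Checking both conditions:
  Bea (age=60, score=57) -> no
  Xander (age=37, score=96) -> YES
  Quinn (age=25, score=82) -> no
  Diana (age=62, score=90) -> YES
  Grace (age=45, score=76) -> YES
  Vic (age=44, score=67) -> no
  Jack (age=38, score=64) -> no
  Carol (age=18, score=74) -> no


ANSWER: Xander, Diana, Grace


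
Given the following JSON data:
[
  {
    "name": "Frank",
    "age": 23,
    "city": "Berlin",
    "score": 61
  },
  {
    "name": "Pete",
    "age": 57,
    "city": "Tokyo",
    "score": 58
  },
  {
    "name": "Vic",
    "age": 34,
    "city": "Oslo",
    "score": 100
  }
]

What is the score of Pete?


Looking up record where name = Pete
Record index: 1
Field 'score' = 58

ANSWER: 58


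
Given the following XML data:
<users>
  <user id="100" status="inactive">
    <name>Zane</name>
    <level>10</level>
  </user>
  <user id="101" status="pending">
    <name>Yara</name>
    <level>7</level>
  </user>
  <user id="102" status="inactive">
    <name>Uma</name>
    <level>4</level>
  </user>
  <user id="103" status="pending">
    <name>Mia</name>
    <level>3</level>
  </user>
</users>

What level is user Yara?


Finding user: Yara
<level>7</level>

ANSWER: 7


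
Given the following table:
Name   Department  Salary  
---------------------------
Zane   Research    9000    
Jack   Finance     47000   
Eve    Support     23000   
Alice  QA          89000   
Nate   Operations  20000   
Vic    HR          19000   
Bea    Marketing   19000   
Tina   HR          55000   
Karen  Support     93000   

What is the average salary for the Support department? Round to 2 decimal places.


Support department members:
  Eve: 23000
  Karen: 93000
Sum = 116000
Count = 2
Average = 116000 / 2 = 58000.00

ANSWER: 58000.00


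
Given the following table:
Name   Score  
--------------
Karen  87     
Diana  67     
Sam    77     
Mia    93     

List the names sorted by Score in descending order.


Sorting by Score (descending):
  Mia: 93
  Karen: 87
  Sam: 77
  Diana: 67


ANSWER: Mia, Karen, Sam, Diana


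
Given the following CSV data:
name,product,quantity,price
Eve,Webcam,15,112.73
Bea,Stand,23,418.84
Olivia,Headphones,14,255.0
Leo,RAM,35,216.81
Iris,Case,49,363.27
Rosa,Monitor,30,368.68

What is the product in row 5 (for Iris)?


Row 5: Iris
Column 'product' = Case

ANSWER: Case


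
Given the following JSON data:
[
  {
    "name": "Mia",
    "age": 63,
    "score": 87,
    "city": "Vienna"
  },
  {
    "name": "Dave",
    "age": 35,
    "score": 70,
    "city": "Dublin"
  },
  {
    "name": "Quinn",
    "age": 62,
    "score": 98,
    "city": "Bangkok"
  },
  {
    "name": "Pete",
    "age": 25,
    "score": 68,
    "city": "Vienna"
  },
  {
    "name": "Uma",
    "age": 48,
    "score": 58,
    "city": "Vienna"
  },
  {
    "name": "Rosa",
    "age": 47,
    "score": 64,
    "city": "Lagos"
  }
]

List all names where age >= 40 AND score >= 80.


Checking both conditions:
  Mia (age=63, score=87) -> YES
  Dave (age=35, score=70) -> no
  Quinn (age=62, score=98) -> YES
  Pete (age=25, score=68) -> no
  Uma (age=48, score=58) -> no
  Rosa (age=47, score=64) -> no


ANSWER: Mia, Quinn


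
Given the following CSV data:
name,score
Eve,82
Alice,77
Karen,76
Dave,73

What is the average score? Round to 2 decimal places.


Scores: 82, 77, 76, 73
Sum = 308
Count = 4
Average = 308 / 4 = 77.00

ANSWER: 77.00


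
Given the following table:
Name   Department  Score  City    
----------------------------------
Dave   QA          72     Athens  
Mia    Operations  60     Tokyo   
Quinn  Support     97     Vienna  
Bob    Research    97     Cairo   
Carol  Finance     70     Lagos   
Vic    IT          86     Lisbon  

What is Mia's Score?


Row 2: Mia
Score = 60

ANSWER: 60


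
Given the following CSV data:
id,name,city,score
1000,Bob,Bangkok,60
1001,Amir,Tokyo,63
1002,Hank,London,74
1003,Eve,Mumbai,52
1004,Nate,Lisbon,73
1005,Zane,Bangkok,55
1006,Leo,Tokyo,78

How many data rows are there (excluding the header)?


Counting rows (excluding header):
Header: id,name,city,score
Data rows: 7

ANSWER: 7


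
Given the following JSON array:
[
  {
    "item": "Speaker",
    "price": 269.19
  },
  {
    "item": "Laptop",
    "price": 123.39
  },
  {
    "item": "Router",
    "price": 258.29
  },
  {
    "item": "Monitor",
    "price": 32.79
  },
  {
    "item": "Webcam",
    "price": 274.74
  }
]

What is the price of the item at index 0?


Array index 0 -> Speaker
price = 269.19

ANSWER: 269.19


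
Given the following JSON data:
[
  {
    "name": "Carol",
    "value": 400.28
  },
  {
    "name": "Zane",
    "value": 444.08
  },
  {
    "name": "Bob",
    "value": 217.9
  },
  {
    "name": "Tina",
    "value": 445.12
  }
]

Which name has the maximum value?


Comparing values:
  Carol: 400.28
  Zane: 444.08
  Bob: 217.9
  Tina: 445.12
Maximum: Tina (445.12)

ANSWER: Tina


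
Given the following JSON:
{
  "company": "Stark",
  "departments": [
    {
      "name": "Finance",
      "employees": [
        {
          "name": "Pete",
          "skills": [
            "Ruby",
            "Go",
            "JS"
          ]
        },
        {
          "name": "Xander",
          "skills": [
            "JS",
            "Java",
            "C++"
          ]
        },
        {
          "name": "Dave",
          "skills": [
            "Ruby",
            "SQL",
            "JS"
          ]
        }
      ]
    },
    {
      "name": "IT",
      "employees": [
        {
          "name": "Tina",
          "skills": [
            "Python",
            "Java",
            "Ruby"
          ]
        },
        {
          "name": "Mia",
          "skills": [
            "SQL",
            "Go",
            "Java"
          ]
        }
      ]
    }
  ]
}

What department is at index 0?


Path: departments[0].name
Value: Finance

ANSWER: Finance


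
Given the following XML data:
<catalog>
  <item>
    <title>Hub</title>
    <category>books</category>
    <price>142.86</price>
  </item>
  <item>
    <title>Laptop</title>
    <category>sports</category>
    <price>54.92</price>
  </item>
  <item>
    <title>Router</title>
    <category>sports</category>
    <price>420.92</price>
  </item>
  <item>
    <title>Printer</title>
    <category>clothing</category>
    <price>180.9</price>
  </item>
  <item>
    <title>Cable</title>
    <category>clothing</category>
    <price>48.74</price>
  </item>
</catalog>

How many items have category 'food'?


Scanning <item> elements for <category>food</category>:
Count: 0

ANSWER: 0


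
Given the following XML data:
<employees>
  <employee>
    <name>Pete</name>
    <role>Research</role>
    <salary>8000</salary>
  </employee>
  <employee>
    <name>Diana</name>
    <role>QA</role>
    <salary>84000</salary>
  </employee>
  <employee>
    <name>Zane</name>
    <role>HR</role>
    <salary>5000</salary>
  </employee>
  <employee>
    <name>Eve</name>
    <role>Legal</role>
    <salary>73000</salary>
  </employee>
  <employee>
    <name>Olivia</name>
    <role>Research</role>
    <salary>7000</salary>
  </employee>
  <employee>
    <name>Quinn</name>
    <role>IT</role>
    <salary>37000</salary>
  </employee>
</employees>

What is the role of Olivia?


Searching for <employee> with <name>Olivia</name>
Found at position 5
<role>Research</role>

ANSWER: Research


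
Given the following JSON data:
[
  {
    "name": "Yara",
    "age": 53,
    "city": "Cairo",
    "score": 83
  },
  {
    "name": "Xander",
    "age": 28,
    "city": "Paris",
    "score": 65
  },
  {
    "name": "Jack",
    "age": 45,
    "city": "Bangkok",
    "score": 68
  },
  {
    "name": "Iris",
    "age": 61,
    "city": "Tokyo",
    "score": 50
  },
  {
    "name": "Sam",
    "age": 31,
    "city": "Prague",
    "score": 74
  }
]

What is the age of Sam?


Looking up record where name = Sam
Record index: 4
Field 'age' = 31

ANSWER: 31


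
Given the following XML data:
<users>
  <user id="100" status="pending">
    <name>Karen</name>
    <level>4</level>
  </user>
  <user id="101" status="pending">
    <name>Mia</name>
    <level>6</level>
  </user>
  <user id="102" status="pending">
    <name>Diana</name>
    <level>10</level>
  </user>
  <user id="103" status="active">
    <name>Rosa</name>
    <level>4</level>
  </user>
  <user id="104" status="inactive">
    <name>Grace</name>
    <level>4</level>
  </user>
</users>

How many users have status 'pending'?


Counting users with status='pending':
  Karen (id=100) -> MATCH
  Mia (id=101) -> MATCH
  Diana (id=102) -> MATCH
Count: 3

ANSWER: 3


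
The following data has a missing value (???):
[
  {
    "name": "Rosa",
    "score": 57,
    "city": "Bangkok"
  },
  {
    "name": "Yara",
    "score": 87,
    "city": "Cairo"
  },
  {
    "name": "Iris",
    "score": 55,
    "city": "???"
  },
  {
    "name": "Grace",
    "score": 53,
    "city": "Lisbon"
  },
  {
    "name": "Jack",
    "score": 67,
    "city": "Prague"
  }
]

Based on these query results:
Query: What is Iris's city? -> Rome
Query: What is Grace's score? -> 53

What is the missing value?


The missing value is Iris's city
From query: Iris's city = Rome

ANSWER: Rome


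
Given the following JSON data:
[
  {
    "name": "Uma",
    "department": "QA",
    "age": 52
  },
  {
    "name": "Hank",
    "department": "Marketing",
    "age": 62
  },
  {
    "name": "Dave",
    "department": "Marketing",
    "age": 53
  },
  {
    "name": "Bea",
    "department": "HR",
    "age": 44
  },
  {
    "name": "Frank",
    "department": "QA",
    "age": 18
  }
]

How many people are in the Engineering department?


Scanning records for department = Engineering
  No matches found
Count: 0

ANSWER: 0


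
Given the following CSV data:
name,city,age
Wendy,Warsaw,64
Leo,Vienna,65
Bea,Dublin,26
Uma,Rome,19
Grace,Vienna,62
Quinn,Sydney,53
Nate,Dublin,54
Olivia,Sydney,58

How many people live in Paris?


Scanning city column for 'Paris':
Total matches: 0

ANSWER: 0


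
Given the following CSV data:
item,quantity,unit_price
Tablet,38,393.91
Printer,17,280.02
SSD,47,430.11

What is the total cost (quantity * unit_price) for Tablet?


Row: Tablet
quantity = 38
unit_price = 393.91
total = 38 * 393.91 = 14968.58

ANSWER: 14968.58


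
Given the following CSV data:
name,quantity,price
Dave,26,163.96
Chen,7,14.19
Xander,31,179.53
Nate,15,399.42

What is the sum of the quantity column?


Values in 'quantity' column:
  Row 1: 26
  Row 2: 7
  Row 3: 31
  Row 4: 15
Sum = 26 + 7 + 31 + 15 = 79

ANSWER: 79


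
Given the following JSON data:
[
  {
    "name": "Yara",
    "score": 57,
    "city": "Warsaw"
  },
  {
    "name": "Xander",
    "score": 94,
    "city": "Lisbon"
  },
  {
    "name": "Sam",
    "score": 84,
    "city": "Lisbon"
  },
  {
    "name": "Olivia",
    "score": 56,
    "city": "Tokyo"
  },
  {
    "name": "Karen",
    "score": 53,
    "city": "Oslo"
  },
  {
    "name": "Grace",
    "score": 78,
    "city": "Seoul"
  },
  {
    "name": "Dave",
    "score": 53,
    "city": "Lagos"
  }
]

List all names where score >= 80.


Filtering records where score >= 80:
  Yara (score=57) -> no
  Xander (score=94) -> YES
  Sam (score=84) -> YES
  Olivia (score=56) -> no
  Karen (score=53) -> no
  Grace (score=78) -> no
  Dave (score=53) -> no


ANSWER: Xander, Sam


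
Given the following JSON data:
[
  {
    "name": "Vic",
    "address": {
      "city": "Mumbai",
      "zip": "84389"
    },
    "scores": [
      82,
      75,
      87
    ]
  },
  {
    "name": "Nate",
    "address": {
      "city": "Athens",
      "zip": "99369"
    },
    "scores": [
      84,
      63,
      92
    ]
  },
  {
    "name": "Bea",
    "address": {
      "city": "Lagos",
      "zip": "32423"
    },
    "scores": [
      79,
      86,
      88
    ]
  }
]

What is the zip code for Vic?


Path: records[0].address.zip
Value: 84389

ANSWER: 84389


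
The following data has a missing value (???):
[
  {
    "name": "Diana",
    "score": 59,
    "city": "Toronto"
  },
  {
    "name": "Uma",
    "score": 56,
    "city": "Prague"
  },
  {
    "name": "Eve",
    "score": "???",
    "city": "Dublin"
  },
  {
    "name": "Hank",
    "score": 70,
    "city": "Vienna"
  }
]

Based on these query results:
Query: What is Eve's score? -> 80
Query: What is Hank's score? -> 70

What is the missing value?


The missing value is Eve's score
From query: Eve's score = 80

ANSWER: 80


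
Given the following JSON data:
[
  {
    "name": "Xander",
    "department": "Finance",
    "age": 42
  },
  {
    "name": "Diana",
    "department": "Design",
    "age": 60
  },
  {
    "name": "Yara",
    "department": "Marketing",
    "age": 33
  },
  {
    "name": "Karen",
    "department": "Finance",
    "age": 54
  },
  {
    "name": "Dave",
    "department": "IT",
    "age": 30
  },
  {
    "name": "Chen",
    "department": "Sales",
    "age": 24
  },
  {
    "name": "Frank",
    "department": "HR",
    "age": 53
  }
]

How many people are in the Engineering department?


Scanning records for department = Engineering
  No matches found
Count: 0

ANSWER: 0


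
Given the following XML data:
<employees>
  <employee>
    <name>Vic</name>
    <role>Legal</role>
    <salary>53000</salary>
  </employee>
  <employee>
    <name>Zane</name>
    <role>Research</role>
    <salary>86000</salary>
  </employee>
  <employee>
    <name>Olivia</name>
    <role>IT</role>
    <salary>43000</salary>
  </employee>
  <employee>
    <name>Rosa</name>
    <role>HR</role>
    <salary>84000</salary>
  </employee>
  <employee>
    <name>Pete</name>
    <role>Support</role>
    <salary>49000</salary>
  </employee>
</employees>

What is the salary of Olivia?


Searching for <employee> with <name>Olivia</name>
Found at position 3
<salary>43000</salary>

ANSWER: 43000


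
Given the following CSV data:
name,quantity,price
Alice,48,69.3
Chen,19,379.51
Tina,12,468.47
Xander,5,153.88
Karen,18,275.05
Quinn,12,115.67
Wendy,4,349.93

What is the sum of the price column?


Values in 'price' column:
  Row 1: 69.3
  Row 2: 379.51
  Row 3: 468.47
  Row 4: 153.88
  Row 5: 275.05
  Row 6: 115.67
  Row 7: 349.93
Sum = 69.3 + 379.51 + 468.47 + 153.88 + 275.05 + 115.67 + 349.93 = 1811.81

ANSWER: 1811.81


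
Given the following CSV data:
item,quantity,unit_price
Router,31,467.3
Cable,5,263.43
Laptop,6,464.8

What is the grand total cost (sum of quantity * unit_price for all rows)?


Computing row totals:
  Router: 31 * 467.3 = 14486.3
  Cable: 5 * 263.43 = 1317.15
  Laptop: 6 * 464.8 = 2788.8
Grand total = 14486.3 + 1317.15 + 2788.8 = 18592.25

ANSWER: 18592.25


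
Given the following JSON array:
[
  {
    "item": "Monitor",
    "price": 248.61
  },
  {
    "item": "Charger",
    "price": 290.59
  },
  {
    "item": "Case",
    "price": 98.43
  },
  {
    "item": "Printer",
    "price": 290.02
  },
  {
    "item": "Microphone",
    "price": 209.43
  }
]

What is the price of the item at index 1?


Array index 1 -> Charger
price = 290.59

ANSWER: 290.59


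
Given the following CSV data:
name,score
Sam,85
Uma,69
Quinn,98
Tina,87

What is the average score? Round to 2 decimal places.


Scores: 85, 69, 98, 87
Sum = 339
Count = 4
Average = 339 / 4 = 84.75

ANSWER: 84.75


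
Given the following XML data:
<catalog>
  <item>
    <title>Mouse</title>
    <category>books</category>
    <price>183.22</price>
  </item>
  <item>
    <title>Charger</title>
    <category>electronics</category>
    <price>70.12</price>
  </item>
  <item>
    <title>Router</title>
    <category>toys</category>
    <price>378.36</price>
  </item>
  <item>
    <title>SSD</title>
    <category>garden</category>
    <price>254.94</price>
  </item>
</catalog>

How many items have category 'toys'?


Scanning <item> elements for <category>toys</category>:
  Item 3: Router -> MATCH
Count: 1

ANSWER: 1


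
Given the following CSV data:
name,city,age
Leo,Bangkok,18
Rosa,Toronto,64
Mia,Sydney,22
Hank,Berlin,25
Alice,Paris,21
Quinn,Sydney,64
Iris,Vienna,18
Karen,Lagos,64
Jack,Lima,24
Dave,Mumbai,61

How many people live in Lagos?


Scanning city column for 'Lagos':
  Row 8: Karen -> MATCH
Total matches: 1

ANSWER: 1


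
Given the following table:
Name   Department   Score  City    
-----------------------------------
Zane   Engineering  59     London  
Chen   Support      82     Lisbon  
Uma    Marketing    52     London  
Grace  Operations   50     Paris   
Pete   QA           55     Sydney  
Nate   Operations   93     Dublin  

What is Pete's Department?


Row 5: Pete
Department = QA

ANSWER: QA


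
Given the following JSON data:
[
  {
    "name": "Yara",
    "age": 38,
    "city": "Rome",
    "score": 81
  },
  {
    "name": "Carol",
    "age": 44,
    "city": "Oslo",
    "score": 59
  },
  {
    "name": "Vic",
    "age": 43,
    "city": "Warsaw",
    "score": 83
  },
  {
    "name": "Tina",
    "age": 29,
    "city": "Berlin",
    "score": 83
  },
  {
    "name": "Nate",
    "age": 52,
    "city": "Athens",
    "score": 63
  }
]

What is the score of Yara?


Looking up record where name = Yara
Record index: 0
Field 'score' = 81

ANSWER: 81


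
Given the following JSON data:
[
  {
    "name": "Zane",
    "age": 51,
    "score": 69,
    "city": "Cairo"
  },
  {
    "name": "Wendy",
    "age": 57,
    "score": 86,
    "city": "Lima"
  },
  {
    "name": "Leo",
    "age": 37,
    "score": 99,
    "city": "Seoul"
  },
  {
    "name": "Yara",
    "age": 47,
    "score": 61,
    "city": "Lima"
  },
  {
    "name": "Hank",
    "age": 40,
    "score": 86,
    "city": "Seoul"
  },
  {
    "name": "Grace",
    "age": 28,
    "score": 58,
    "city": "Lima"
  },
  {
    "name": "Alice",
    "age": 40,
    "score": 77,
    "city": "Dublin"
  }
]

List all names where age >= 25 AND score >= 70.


Checking both conditions:
  Zane (age=51, score=69) -> no
  Wendy (age=57, score=86) -> YES
  Leo (age=37, score=99) -> YES
  Yara (age=47, score=61) -> no
  Hank (age=40, score=86) -> YES
  Grace (age=28, score=58) -> no
  Alice (age=40, score=77) -> YES


ANSWER: Wendy, Leo, Hank, Alice


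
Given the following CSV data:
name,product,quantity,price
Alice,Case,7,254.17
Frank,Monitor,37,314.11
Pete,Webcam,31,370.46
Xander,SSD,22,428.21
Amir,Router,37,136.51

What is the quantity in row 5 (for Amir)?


Row 5: Amir
Column 'quantity' = 37

ANSWER: 37


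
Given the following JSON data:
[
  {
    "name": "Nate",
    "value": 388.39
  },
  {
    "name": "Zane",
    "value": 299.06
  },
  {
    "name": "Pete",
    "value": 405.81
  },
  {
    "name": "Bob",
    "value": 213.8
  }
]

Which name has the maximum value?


Comparing values:
  Nate: 388.39
  Zane: 299.06
  Pete: 405.81
  Bob: 213.8
Maximum: Pete (405.81)

ANSWER: Pete
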